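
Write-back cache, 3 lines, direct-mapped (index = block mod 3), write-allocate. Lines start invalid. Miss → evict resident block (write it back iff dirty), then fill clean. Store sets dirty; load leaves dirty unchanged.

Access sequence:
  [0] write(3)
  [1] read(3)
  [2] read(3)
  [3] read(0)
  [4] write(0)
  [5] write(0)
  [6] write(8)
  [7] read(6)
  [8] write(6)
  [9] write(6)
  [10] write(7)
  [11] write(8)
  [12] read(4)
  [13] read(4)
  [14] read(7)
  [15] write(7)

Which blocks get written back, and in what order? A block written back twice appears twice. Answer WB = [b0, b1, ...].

WB = [3, 0, 7]

  0 | W B3 → L0 miss [D]
  1 | R B3 → L0 hit [D]
  2 | R B3 → L0 hit [D]
  3 | R B0 → L0 miss wb→B3 [-]
  4 | W B0 → L0 hit [D]
  5 | W B0 → L0 hit [D]
  6 | W B8 → L2 miss [D]
  7 | R B6 → L0 miss wb→B0 [-]
  8 | W B6 → L0 hit [D]
  9 | W B6 → L0 hit [D]
  10 | W B7 → L1 miss [D]
  11 | W B8 → L2 hit [D]
  12 | R B4 → L1 miss wb→B7 [-]
  13 | R B4 → L1 hit [-]
  14 | R B7 → L1 miss [-]
  15 | W B7 → L1 hit [D]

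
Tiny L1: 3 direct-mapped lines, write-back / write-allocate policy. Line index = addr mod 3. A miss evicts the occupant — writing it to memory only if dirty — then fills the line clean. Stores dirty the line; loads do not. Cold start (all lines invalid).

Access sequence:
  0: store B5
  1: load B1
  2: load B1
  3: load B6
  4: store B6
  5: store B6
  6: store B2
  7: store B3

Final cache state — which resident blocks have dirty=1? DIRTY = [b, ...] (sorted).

0: W B5 -> L2 miss  d=D]
1: R B1 -> L1 miss  d=-]
2: R B1 -> L1 hit  d=-]
3: R B6 -> L0 miss  d=-]
4: W B6 -> L0 hit  d=D]
5: W B6 -> L0 hit  d=D]
6: W B2 -> L2 miss wb->B5  d=D]
7: W B3 -> L0 miss wb->B6  d=D]

DIRTY = [2, 3]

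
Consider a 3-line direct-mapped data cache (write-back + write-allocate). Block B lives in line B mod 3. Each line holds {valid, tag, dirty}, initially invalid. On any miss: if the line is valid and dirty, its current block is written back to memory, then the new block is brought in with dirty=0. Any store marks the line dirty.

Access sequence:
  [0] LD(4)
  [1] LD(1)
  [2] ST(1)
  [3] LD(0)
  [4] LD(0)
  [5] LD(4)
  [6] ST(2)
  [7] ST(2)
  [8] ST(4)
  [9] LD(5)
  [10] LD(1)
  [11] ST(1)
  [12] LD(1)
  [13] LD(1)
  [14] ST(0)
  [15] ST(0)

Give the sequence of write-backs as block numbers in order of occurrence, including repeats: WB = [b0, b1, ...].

WB = [1, 2, 4]

  0 | R B4 → L1 miss [-]
  1 | R B1 → L1 miss [-]
  2 | W B1 → L1 hit [D]
  3 | R B0 → L0 miss [-]
  4 | R B0 → L0 hit [-]
  5 | R B4 → L1 miss wb→B1 [-]
  6 | W B2 → L2 miss [D]
  7 | W B2 → L2 hit [D]
  8 | W B4 → L1 hit [D]
  9 | R B5 → L2 miss wb→B2 [-]
  10 | R B1 → L1 miss wb→B4 [-]
  11 | W B1 → L1 hit [D]
  12 | R B1 → L1 hit [D]
  13 | R B1 → L1 hit [D]
  14 | W B0 → L0 hit [D]
  15 | W B0 → L0 hit [D]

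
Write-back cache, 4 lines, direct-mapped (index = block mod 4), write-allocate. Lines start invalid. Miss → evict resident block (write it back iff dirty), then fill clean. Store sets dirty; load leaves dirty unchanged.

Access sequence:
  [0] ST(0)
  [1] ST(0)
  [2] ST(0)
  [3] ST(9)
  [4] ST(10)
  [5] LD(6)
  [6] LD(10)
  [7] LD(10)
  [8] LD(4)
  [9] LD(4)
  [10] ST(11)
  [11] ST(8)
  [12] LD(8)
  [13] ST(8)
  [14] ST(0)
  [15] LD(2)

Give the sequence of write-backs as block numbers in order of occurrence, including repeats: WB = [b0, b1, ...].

WB = [10, 0, 8]

0: W B0 → L0 miss [D]
1: W B0 → L0 hit [D]
2: W B0 → L0 hit [D]
3: W B9 → L1 miss [D]
4: W B10 → L2 miss [D]
5: R B6 → L2 miss wb→B10 [-]
6: R B10 → L2 miss [-]
7: R B10 → L2 hit [-]
8: R B4 → L0 miss wb→B0 [-]
9: R B4 → L0 hit [-]
10: W B11 → L3 miss [D]
11: W B8 → L0 miss [D]
12: R B8 → L0 hit [D]
13: W B8 → L0 hit [D]
14: W B0 → L0 miss wb→B8 [D]
15: R B2 → L2 miss [-]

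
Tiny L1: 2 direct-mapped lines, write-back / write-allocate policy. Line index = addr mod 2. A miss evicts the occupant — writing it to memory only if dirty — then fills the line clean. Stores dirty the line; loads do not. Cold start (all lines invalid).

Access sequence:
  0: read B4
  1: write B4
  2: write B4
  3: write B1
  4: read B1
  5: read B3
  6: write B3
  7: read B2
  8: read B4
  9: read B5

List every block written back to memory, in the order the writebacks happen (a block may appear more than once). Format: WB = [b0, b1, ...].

0: R B4 → L0 miss [-]
1: W B4 → L0 hit [D]
2: W B4 → L0 hit [D]
3: W B1 → L1 miss [D]
4: R B1 → L1 hit [D]
5: R B3 → L1 miss wb→B1 [-]
6: W B3 → L1 hit [D]
7: R B2 → L0 miss wb→B4 [-]
8: R B4 → L0 miss [-]
9: R B5 → L1 miss wb→B3 [-]

WB = [1, 4, 3]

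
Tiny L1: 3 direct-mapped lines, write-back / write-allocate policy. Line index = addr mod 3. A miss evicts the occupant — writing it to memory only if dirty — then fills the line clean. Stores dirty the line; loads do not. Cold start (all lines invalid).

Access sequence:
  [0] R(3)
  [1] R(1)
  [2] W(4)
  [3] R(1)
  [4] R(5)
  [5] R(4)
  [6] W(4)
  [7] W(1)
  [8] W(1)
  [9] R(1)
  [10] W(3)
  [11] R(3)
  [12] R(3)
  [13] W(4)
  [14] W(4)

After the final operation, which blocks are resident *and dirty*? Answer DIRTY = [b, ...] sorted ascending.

DIRTY = [3, 4]

0: R B3 → L0 miss [-]
1: R B1 → L1 miss [-]
2: W B4 → L1 miss [D]
3: R B1 → L1 miss wb→B4 [-]
4: R B5 → L2 miss [-]
5: R B4 → L1 miss [-]
6: W B4 → L1 hit [D]
7: W B1 → L1 miss wb→B4 [D]
8: W B1 → L1 hit [D]
9: R B1 → L1 hit [D]
10: W B3 → L0 hit [D]
11: R B3 → L0 hit [D]
12: R B3 → L0 hit [D]
13: W B4 → L1 miss wb→B1 [D]
14: W B4 → L1 hit [D]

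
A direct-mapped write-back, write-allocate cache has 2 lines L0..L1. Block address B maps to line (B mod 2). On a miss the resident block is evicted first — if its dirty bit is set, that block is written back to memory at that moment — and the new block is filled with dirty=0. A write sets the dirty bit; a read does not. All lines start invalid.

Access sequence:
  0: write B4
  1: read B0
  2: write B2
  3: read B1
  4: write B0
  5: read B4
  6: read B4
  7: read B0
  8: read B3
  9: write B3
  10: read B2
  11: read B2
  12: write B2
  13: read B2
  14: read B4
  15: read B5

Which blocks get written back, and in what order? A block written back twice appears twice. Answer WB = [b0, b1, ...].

WB = [4, 2, 0, 2, 3]

0: W B4 → L0 miss [D]
1: R B0 → L0 miss wb→B4 [-]
2: W B2 → L0 miss [D]
3: R B1 → L1 miss [-]
4: W B0 → L0 miss wb→B2 [D]
5: R B4 → L0 miss wb→B0 [-]
6: R B4 → L0 hit [-]
7: R B0 → L0 miss [-]
8: R B3 → L1 miss [-]
9: W B3 → L1 hit [D]
10: R B2 → L0 miss [-]
11: R B2 → L0 hit [-]
12: W B2 → L0 hit [D]
13: R B2 → L0 hit [D]
14: R B4 → L0 miss wb→B2 [-]
15: R B5 → L1 miss wb→B3 [-]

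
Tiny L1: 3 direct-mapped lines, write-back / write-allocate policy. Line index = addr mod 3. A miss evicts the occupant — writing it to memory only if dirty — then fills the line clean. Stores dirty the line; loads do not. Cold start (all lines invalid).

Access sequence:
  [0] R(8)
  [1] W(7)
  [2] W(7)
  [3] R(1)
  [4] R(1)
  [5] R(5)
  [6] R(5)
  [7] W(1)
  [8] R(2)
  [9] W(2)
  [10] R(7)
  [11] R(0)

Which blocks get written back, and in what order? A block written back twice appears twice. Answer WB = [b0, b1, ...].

WB = [7, 1]

0: R B8 -> L2 miss  d=-]
1: W B7 -> L1 miss  d=D]
2: W B7 -> L1 hit  d=D]
3: R B1 -> L1 miss wb->B7  d=-]
4: R B1 -> L1 hit  d=-]
5: R B5 -> L2 miss  d=-]
6: R B5 -> L2 hit  d=-]
7: W B1 -> L1 hit  d=D]
8: R B2 -> L2 miss  d=-]
9: W B2 -> L2 hit  d=D]
10: R B7 -> L1 miss wb->B1  d=-]
11: R B0 -> L0 miss  d=-]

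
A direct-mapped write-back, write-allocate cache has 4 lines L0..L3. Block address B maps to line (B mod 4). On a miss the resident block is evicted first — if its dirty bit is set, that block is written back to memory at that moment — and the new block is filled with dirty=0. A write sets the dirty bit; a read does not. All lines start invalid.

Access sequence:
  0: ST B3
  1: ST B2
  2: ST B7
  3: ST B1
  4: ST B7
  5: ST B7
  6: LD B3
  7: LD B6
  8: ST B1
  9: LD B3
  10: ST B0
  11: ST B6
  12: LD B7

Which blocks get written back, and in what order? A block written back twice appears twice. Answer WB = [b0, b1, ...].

0: W B3 -> L3 miss  d=D]
1: W B2 -> L2 miss  d=D]
2: W B7 -> L3 miss wb->B3  d=D]
3: W B1 -> L1 miss  d=D]
4: W B7 -> L3 hit  d=D]
5: W B7 -> L3 hit  d=D]
6: R B3 -> L3 miss wb->B7  d=-]
7: R B6 -> L2 miss wb->B2  d=-]
8: W B1 -> L1 hit  d=D]
9: R B3 -> L3 hit  d=-]
10: W B0 -> L0 miss  d=D]
11: W B6 -> L2 hit  d=D]
12: R B7 -> L3 miss  d=-]

WB = [3, 7, 2]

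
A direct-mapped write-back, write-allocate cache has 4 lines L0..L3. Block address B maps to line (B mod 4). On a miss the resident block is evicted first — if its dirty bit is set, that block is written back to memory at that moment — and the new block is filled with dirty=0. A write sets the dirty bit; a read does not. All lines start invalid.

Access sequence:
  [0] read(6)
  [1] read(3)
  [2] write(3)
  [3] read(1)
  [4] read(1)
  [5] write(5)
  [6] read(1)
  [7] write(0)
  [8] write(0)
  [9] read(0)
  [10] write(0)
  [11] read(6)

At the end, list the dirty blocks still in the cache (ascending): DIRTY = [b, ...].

DIRTY = [0, 3]

  0 | R B6 → L2 miss [-]
  1 | R B3 → L3 miss [-]
  2 | W B3 → L3 hit [D]
  3 | R B1 → L1 miss [-]
  4 | R B1 → L1 hit [-]
  5 | W B5 → L1 miss [D]
  6 | R B1 → L1 miss wb→B5 [-]
  7 | W B0 → L0 miss [D]
  8 | W B0 → L0 hit [D]
  9 | R B0 → L0 hit [D]
  10 | W B0 → L0 hit [D]
  11 | R B6 → L2 hit [-]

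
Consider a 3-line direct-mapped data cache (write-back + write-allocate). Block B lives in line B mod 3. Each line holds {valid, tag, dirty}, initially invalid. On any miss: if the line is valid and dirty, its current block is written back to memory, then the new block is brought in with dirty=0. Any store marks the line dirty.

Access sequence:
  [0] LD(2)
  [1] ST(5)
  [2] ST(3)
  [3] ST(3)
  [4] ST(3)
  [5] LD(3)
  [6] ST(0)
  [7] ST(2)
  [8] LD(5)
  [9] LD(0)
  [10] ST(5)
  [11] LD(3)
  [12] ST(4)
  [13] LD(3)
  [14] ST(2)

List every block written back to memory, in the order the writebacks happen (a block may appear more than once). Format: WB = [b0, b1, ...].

WB = [3, 5, 2, 0, 5]

  0 | R B2 → L2 miss [-]
  1 | W B5 → L2 miss [D]
  2 | W B3 → L0 miss [D]
  3 | W B3 → L0 hit [D]
  4 | W B3 → L0 hit [D]
  5 | R B3 → L0 hit [D]
  6 | W B0 → L0 miss wb→B3 [D]
  7 | W B2 → L2 miss wb→B5 [D]
  8 | R B5 → L2 miss wb→B2 [-]
  9 | R B0 → L0 hit [D]
  10 | W B5 → L2 hit [D]
  11 | R B3 → L0 miss wb→B0 [-]
  12 | W B4 → L1 miss [D]
  13 | R B3 → L0 hit [-]
  14 | W B2 → L2 miss wb→B5 [D]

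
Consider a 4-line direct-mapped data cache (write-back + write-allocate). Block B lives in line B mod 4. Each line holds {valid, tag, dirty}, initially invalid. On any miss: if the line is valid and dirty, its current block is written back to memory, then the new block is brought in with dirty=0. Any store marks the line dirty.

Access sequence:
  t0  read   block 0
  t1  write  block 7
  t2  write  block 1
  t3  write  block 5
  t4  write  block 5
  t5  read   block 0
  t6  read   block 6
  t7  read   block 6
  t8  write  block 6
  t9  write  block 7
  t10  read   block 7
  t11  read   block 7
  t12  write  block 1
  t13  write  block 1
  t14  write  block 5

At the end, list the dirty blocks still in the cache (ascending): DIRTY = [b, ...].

DIRTY = [5, 6, 7]

  0 | R B0 → L0 miss [-]
  1 | W B7 → L3 miss [D]
  2 | W B1 → L1 miss [D]
  3 | W B5 → L1 miss wb→B1 [D]
  4 | W B5 → L1 hit [D]
  5 | R B0 → L0 hit [-]
  6 | R B6 → L2 miss [-]
  7 | R B6 → L2 hit [-]
  8 | W B6 → L2 hit [D]
  9 | W B7 → L3 hit [D]
  10 | R B7 → L3 hit [D]
  11 | R B7 → L3 hit [D]
  12 | W B1 → L1 miss wb→B5 [D]
  13 | W B1 → L1 hit [D]
  14 | W B5 → L1 miss wb→B1 [D]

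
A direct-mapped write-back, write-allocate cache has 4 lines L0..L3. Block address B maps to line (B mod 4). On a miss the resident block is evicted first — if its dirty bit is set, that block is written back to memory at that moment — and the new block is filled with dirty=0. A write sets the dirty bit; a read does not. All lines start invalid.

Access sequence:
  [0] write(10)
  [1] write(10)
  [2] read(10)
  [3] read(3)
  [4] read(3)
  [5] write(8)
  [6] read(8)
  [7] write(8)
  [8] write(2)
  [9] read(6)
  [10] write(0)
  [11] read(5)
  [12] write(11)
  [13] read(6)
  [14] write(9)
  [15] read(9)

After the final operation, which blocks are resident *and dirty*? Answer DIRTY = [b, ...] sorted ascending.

  0 | W B10 → L2 miss [D]
  1 | W B10 → L2 hit [D]
  2 | R B10 → L2 hit [D]
  3 | R B3 → L3 miss [-]
  4 | R B3 → L3 hit [-]
  5 | W B8 → L0 miss [D]
  6 | R B8 → L0 hit [D]
  7 | W B8 → L0 hit [D]
  8 | W B2 → L2 miss wb→B10 [D]
  9 | R B6 → L2 miss wb→B2 [-]
  10 | W B0 → L0 miss wb→B8 [D]
  11 | R B5 → L1 miss [-]
  12 | W B11 → L3 miss [D]
  13 | R B6 → L2 hit [-]
  14 | W B9 → L1 miss [D]
  15 | R B9 → L1 hit [D]

DIRTY = [0, 9, 11]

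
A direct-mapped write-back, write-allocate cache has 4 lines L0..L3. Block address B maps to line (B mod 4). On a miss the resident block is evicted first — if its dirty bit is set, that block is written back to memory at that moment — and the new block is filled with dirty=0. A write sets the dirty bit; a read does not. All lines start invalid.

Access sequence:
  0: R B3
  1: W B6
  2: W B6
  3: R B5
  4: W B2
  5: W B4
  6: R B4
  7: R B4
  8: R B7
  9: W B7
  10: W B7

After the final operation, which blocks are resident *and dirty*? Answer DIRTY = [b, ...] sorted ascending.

DIRTY = [2, 4, 7]

  0 | R B3 → L3 miss [-]
  1 | W B6 → L2 miss [D]
  2 | W B6 → L2 hit [D]
  3 | R B5 → L1 miss [-]
  4 | W B2 → L2 miss wb→B6 [D]
  5 | W B4 → L0 miss [D]
  6 | R B4 → L0 hit [D]
  7 | R B4 → L0 hit [D]
  8 | R B7 → L3 miss [-]
  9 | W B7 → L3 hit [D]
  10 | W B7 → L3 hit [D]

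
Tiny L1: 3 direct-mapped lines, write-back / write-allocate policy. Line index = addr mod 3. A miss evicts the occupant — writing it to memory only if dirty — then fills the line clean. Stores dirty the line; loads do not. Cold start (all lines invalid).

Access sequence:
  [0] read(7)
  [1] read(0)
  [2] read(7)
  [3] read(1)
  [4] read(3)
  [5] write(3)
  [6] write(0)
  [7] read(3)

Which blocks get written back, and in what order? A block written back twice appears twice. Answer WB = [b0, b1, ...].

  0 | R B7 → L1 miss [-]
  1 | R B0 → L0 miss [-]
  2 | R B7 → L1 hit [-]
  3 | R B1 → L1 miss [-]
  4 | R B3 → L0 miss [-]
  5 | W B3 → L0 hit [D]
  6 | W B0 → L0 miss wb→B3 [D]
  7 | R B3 → L0 miss wb→B0 [-]

WB = [3, 0]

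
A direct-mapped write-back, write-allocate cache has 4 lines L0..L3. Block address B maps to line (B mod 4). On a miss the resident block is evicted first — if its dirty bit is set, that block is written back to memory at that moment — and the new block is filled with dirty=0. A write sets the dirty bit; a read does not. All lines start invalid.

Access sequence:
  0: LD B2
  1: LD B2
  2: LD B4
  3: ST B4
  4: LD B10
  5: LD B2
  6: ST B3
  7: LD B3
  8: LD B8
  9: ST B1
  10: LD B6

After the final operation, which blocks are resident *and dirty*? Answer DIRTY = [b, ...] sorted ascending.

DIRTY = [1, 3]

0: R B2 → L2 miss [-]
1: R B2 → L2 hit [-]
2: R B4 → L0 miss [-]
3: W B4 → L0 hit [D]
4: R B10 → L2 miss [-]
5: R B2 → L2 miss [-]
6: W B3 → L3 miss [D]
7: R B3 → L3 hit [D]
8: R B8 → L0 miss wb→B4 [-]
9: W B1 → L1 miss [D]
10: R B6 → L2 miss [-]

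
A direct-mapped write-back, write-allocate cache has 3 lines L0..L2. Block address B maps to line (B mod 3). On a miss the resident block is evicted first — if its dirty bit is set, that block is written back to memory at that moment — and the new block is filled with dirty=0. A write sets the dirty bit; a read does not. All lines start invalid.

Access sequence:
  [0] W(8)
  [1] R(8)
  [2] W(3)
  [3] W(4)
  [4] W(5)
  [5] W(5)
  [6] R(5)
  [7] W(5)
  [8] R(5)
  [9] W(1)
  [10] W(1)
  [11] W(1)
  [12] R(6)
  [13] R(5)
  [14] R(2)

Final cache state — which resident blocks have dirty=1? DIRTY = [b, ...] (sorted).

0: W B8 → L2 miss [D]
1: R B8 → L2 hit [D]
2: W B3 → L0 miss [D]
3: W B4 → L1 miss [D]
4: W B5 → L2 miss wb→B8 [D]
5: W B5 → L2 hit [D]
6: R B5 → L2 hit [D]
7: W B5 → L2 hit [D]
8: R B5 → L2 hit [D]
9: W B1 → L1 miss wb→B4 [D]
10: W B1 → L1 hit [D]
11: W B1 → L1 hit [D]
12: R B6 → L0 miss wb→B3 [-]
13: R B5 → L2 hit [D]
14: R B2 → L2 miss wb→B5 [-]

DIRTY = [1]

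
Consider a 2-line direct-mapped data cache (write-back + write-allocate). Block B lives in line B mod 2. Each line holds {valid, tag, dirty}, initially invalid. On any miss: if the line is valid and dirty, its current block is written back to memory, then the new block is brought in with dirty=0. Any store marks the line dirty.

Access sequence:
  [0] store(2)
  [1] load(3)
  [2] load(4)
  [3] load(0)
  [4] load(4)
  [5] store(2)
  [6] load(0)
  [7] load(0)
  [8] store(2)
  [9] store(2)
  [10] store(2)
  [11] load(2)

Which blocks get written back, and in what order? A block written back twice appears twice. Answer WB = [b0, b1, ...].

WB = [2, 2]

0: W B2 -> L0 miss  d=D]
1: R B3 -> L1 miss  d=-]
2: R B4 -> L0 miss wb->B2  d=-]
3: R B0 -> L0 miss  d=-]
4: R B4 -> L0 miss  d=-]
5: W B2 -> L0 miss  d=D]
6: R B0 -> L0 miss wb->B2  d=-]
7: R B0 -> L0 hit  d=-]
8: W B2 -> L0 miss  d=D]
9: W B2 -> L0 hit  d=D]
10: W B2 -> L0 hit  d=D]
11: R B2 -> L0 hit  d=D]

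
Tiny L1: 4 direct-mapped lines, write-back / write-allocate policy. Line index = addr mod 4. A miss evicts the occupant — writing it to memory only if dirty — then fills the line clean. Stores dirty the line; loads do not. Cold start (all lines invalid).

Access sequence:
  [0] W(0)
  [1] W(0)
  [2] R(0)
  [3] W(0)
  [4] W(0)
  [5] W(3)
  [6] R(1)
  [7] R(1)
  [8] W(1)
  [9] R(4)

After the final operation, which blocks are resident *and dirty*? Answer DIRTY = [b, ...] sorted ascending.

DIRTY = [1, 3]

0: W B0 → L0 miss [D]
1: W B0 → L0 hit [D]
2: R B0 → L0 hit [D]
3: W B0 → L0 hit [D]
4: W B0 → L0 hit [D]
5: W B3 → L3 miss [D]
6: R B1 → L1 miss [-]
7: R B1 → L1 hit [-]
8: W B1 → L1 hit [D]
9: R B4 → L0 miss wb→B0 [-]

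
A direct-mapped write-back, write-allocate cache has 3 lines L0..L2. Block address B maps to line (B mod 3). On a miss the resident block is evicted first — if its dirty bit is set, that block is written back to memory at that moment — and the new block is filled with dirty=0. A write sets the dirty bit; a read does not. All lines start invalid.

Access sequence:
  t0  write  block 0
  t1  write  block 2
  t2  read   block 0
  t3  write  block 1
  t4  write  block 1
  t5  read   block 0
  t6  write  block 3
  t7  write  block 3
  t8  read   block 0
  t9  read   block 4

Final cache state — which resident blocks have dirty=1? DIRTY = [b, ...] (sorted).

  0 | W B0 → L0 miss [D]
  1 | W B2 → L2 miss [D]
  2 | R B0 → L0 hit [D]
  3 | W B1 → L1 miss [D]
  4 | W B1 → L1 hit [D]
  5 | R B0 → L0 hit [D]
  6 | W B3 → L0 miss wb→B0 [D]
  7 | W B3 → L0 hit [D]
  8 | R B0 → L0 miss wb→B3 [-]
  9 | R B4 → L1 miss wb→B1 [-]

DIRTY = [2]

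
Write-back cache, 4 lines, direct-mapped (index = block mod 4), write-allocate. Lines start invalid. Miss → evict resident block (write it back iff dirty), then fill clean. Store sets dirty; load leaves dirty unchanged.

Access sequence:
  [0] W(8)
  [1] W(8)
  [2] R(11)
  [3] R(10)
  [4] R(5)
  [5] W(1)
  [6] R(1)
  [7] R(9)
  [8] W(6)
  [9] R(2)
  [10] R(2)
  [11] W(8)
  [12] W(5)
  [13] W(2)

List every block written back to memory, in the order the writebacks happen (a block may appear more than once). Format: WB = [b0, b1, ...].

WB = [1, 6]

0: W B8 → L0 miss [D]
1: W B8 → L0 hit [D]
2: R B11 → L3 miss [-]
3: R B10 → L2 miss [-]
4: R B5 → L1 miss [-]
5: W B1 → L1 miss [D]
6: R B1 → L1 hit [D]
7: R B9 → L1 miss wb→B1 [-]
8: W B6 → L2 miss [D]
9: R B2 → L2 miss wb→B6 [-]
10: R B2 → L2 hit [-]
11: W B8 → L0 hit [D]
12: W B5 → L1 miss [D]
13: W B2 → L2 hit [D]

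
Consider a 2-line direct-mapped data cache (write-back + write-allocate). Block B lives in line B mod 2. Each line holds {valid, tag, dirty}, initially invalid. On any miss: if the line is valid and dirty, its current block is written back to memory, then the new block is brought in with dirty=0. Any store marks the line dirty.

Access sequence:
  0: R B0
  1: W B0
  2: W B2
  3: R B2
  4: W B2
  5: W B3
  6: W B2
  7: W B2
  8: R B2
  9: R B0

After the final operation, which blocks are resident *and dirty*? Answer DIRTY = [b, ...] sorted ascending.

0: R B0 -> L0 miss  d=-]
1: W B0 -> L0 hit  d=D]
2: W B2 -> L0 miss wb->B0  d=D]
3: R B2 -> L0 hit  d=D]
4: W B2 -> L0 hit  d=D]
5: W B3 -> L1 miss  d=D]
6: W B2 -> L0 hit  d=D]
7: W B2 -> L0 hit  d=D]
8: R B2 -> L0 hit  d=D]
9: R B0 -> L0 miss wb->B2  d=-]

DIRTY = [3]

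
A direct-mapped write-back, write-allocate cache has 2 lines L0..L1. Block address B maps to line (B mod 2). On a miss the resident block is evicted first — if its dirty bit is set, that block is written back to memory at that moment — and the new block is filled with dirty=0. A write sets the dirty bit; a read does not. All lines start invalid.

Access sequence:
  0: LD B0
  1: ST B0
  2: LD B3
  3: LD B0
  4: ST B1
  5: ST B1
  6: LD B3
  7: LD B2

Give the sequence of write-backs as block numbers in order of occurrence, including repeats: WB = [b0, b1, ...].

WB = [1, 0]

0: R B0 -> L0 miss  d=-]
1: W B0 -> L0 hit  d=D]
2: R B3 -> L1 miss  d=-]
3: R B0 -> L0 hit  d=D]
4: W B1 -> L1 miss  d=D]
5: W B1 -> L1 hit  d=D]
6: R B3 -> L1 miss wb->B1  d=-]
7: R B2 -> L0 miss wb->B0  d=-]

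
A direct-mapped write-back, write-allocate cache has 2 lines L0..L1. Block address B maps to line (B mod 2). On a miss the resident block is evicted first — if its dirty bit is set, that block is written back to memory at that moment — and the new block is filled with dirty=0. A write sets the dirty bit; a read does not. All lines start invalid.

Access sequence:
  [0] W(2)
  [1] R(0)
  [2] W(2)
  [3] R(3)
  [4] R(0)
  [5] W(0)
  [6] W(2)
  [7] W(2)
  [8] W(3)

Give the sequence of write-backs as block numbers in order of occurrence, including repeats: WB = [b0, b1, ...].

0: W B2 -> L0 miss  d=D]
1: R B0 -> L0 miss wb->B2  d=-]
2: W B2 -> L0 miss  d=D]
3: R B3 -> L1 miss  d=-]
4: R B0 -> L0 miss wb->B2  d=-]
5: W B0 -> L0 hit  d=D]
6: W B2 -> L0 miss wb->B0  d=D]
7: W B2 -> L0 hit  d=D]
8: W B3 -> L1 hit  d=D]

WB = [2, 2, 0]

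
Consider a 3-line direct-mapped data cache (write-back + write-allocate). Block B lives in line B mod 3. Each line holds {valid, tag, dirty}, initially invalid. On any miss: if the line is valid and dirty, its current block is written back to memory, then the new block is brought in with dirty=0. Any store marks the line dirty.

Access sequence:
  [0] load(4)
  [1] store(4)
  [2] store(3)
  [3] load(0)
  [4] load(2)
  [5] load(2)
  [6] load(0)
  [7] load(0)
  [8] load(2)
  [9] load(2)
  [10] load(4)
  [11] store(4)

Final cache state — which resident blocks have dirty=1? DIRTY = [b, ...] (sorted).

0: R B4 -> L1 miss  d=-]
1: W B4 -> L1 hit  d=D]
2: W B3 -> L0 miss  d=D]
3: R B0 -> L0 miss wb->B3  d=-]
4: R B2 -> L2 miss  d=-]
5: R B2 -> L2 hit  d=-]
6: R B0 -> L0 hit  d=-]
7: R B0 -> L0 hit  d=-]
8: R B2 -> L2 hit  d=-]
9: R B2 -> L2 hit  d=-]
10: R B4 -> L1 hit  d=D]
11: W B4 -> L1 hit  d=D]

DIRTY = [4]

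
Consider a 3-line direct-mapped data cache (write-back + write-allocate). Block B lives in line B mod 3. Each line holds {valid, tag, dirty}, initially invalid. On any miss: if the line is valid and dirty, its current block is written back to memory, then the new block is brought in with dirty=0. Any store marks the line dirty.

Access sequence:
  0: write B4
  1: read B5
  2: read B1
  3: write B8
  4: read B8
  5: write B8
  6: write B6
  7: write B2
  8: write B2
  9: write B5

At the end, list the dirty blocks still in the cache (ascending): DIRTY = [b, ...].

0: W B4 → L1 miss [D]
1: R B5 → L2 miss [-]
2: R B1 → L1 miss wb→B4 [-]
3: W B8 → L2 miss [D]
4: R B8 → L2 hit [D]
5: W B8 → L2 hit [D]
6: W B6 → L0 miss [D]
7: W B2 → L2 miss wb→B8 [D]
8: W B2 → L2 hit [D]
9: W B5 → L2 miss wb→B2 [D]

DIRTY = [5, 6]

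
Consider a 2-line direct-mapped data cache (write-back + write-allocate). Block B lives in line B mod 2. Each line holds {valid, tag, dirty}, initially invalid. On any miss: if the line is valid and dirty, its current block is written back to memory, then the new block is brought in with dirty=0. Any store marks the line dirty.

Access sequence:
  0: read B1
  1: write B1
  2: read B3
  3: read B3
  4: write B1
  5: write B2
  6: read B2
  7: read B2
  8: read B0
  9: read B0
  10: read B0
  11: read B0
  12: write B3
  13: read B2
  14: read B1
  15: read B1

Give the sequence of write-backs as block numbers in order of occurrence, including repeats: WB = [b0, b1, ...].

0: R B1 -> L1 miss  d=-]
1: W B1 -> L1 hit  d=D]
2: R B3 -> L1 miss wb->B1  d=-]
3: R B3 -> L1 hit  d=-]
4: W B1 -> L1 miss  d=D]
5: W B2 -> L0 miss  d=D]
6: R B2 -> L0 hit  d=D]
7: R B2 -> L0 hit  d=D]
8: R B0 -> L0 miss wb->B2  d=-]
9: R B0 -> L0 hit  d=-]
10: R B0 -> L0 hit  d=-]
11: R B0 -> L0 hit  d=-]
12: W B3 -> L1 miss wb->B1  d=D]
13: R B2 -> L0 miss  d=-]
14: R B1 -> L1 miss wb->B3  d=-]
15: R B1 -> L1 hit  d=-]

WB = [1, 2, 1, 3]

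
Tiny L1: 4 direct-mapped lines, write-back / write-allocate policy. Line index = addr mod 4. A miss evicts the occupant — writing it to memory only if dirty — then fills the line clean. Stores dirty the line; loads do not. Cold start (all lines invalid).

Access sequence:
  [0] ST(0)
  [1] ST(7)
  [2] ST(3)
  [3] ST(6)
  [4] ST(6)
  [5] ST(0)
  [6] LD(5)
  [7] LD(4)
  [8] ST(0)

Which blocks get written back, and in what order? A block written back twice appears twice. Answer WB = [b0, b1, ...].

0: W B0 → L0 miss [D]
1: W B7 → L3 miss [D]
2: W B3 → L3 miss wb→B7 [D]
3: W B6 → L2 miss [D]
4: W B6 → L2 hit [D]
5: W B0 → L0 hit [D]
6: R B5 → L1 miss [-]
7: R B4 → L0 miss wb→B0 [-]
8: W B0 → L0 miss [D]

WB = [7, 0]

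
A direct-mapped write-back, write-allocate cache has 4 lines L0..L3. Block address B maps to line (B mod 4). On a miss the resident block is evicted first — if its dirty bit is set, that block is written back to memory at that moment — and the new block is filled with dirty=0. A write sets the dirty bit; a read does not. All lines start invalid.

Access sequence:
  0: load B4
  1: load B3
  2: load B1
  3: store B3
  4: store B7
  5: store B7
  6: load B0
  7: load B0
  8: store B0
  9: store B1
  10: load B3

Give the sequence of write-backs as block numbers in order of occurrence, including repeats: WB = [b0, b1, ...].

0: R B4 -> L0 miss  d=-]
1: R B3 -> L3 miss  d=-]
2: R B1 -> L1 miss  d=-]
3: W B3 -> L3 hit  d=D]
4: W B7 -> L3 miss wb->B3  d=D]
5: W B7 -> L3 hit  d=D]
6: R B0 -> L0 miss  d=-]
7: R B0 -> L0 hit  d=-]
8: W B0 -> L0 hit  d=D]
9: W B1 -> L1 hit  d=D]
10: R B3 -> L3 miss wb->B7  d=-]

WB = [3, 7]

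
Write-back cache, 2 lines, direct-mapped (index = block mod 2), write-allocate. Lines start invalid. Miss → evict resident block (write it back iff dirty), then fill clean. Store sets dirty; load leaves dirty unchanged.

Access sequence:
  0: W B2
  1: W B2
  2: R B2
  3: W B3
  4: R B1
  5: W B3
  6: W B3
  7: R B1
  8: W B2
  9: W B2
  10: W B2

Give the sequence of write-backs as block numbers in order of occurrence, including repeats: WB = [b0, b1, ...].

0: W B2 -> L0 miss  d=D]
1: W B2 -> L0 hit  d=D]
2: R B2 -> L0 hit  d=D]
3: W B3 -> L1 miss  d=D]
4: R B1 -> L1 miss wb->B3  d=-]
5: W B3 -> L1 miss  d=D]
6: W B3 -> L1 hit  d=D]
7: R B1 -> L1 miss wb->B3  d=-]
8: W B2 -> L0 hit  d=D]
9: W B2 -> L0 hit  d=D]
10: W B2 -> L0 hit  d=D]

WB = [3, 3]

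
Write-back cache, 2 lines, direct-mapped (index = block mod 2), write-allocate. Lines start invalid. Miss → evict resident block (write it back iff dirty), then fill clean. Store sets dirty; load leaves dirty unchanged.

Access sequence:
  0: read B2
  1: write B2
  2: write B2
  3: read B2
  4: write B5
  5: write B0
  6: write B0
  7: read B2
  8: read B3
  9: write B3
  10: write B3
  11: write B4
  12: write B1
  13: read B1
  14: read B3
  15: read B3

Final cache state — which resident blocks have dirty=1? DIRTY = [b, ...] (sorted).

DIRTY = [4]

0: R B2 → L0 miss [-]
1: W B2 → L0 hit [D]
2: W B2 → L0 hit [D]
3: R B2 → L0 hit [D]
4: W B5 → L1 miss [D]
5: W B0 → L0 miss wb→B2 [D]
6: W B0 → L0 hit [D]
7: R B2 → L0 miss wb→B0 [-]
8: R B3 → L1 miss wb→B5 [-]
9: W B3 → L1 hit [D]
10: W B3 → L1 hit [D]
11: W B4 → L0 miss [D]
12: W B1 → L1 miss wb→B3 [D]
13: R B1 → L1 hit [D]
14: R B3 → L1 miss wb→B1 [-]
15: R B3 → L1 hit [-]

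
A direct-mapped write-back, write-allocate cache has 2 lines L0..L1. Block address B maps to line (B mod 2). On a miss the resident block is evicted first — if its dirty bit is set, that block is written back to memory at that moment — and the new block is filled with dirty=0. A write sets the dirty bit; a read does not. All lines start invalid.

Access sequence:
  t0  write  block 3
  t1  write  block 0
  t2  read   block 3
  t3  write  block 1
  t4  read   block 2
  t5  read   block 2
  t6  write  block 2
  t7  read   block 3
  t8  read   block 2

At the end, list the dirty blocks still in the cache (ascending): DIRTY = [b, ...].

0: W B3 -> L1 miss  d=D]
1: W B0 -> L0 miss  d=D]
2: R B3 -> L1 hit  d=D]
3: W B1 -> L1 miss wb->B3  d=D]
4: R B2 -> L0 miss wb->B0  d=-]
5: R B2 -> L0 hit  d=-]
6: W B2 -> L0 hit  d=D]
7: R B3 -> L1 miss wb->B1  d=-]
8: R B2 -> L0 hit  d=D]

DIRTY = [2]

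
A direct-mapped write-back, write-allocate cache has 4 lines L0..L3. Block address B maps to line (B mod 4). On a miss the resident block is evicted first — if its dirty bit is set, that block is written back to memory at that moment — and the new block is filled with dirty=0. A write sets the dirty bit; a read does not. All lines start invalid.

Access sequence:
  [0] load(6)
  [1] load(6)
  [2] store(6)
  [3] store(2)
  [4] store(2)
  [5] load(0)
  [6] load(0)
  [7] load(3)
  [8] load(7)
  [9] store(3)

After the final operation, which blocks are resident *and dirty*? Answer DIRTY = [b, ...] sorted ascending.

DIRTY = [2, 3]

  0 | R B6 → L2 miss [-]
  1 | R B6 → L2 hit [-]
  2 | W B6 → L2 hit [D]
  3 | W B2 → L2 miss wb→B6 [D]
  4 | W B2 → L2 hit [D]
  5 | R B0 → L0 miss [-]
  6 | R B0 → L0 hit [-]
  7 | R B3 → L3 miss [-]
  8 | R B7 → L3 miss [-]
  9 | W B3 → L3 miss [D]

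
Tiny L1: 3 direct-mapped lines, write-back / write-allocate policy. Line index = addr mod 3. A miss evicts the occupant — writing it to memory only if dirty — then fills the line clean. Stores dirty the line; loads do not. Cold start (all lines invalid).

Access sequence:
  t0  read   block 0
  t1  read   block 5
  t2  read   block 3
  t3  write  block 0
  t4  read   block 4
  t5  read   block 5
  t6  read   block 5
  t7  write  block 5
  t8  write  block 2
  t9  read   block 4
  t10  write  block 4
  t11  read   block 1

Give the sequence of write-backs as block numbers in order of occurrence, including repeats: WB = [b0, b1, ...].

WB = [5, 4]

0: R B0 -> L0 miss  d=-]
1: R B5 -> L2 miss  d=-]
2: R B3 -> L0 miss  d=-]
3: W B0 -> L0 miss  d=D]
4: R B4 -> L1 miss  d=-]
5: R B5 -> L2 hit  d=-]
6: R B5 -> L2 hit  d=-]
7: W B5 -> L2 hit  d=D]
8: W B2 -> L2 miss wb->B5  d=D]
9: R B4 -> L1 hit  d=-]
10: W B4 -> L1 hit  d=D]
11: R B1 -> L1 miss wb->B4  d=-]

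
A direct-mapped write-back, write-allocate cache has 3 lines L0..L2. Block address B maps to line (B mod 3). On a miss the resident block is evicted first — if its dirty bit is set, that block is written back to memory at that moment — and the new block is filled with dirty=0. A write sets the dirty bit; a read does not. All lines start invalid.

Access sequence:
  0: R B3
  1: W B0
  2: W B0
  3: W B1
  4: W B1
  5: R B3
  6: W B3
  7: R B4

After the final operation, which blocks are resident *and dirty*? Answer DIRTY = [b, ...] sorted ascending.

DIRTY = [3]

0: R B3 → L0 miss [-]
1: W B0 → L0 miss [D]
2: W B0 → L0 hit [D]
3: W B1 → L1 miss [D]
4: W B1 → L1 hit [D]
5: R B3 → L0 miss wb→B0 [-]
6: W B3 → L0 hit [D]
7: R B4 → L1 miss wb→B1 [-]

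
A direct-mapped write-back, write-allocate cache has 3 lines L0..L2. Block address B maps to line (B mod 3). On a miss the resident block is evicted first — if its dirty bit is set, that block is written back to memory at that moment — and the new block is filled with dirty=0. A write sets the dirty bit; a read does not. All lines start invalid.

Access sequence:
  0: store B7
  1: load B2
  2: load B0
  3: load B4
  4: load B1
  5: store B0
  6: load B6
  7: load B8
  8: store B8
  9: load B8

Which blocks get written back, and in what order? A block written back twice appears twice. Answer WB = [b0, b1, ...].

WB = [7, 0]

0: W B7 -> L1 miss  d=D]
1: R B2 -> L2 miss  d=-]
2: R B0 -> L0 miss  d=-]
3: R B4 -> L1 miss wb->B7  d=-]
4: R B1 -> L1 miss  d=-]
5: W B0 -> L0 hit  d=D]
6: R B6 -> L0 miss wb->B0  d=-]
7: R B8 -> L2 miss  d=-]
8: W B8 -> L2 hit  d=D]
9: R B8 -> L2 hit  d=D]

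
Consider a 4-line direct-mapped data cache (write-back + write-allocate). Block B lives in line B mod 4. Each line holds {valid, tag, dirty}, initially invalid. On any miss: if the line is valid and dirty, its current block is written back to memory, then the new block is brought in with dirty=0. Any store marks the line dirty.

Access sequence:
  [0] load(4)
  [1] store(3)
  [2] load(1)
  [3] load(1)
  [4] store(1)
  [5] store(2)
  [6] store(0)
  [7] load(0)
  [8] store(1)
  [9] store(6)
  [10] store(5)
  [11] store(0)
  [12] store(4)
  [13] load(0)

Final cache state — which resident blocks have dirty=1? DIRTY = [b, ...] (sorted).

DIRTY = [3, 5, 6]

  0 | R B4 → L0 miss [-]
  1 | W B3 → L3 miss [D]
  2 | R B1 → L1 miss [-]
  3 | R B1 → L1 hit [-]
  4 | W B1 → L1 hit [D]
  5 | W B2 → L2 miss [D]
  6 | W B0 → L0 miss [D]
  7 | R B0 → L0 hit [D]
  8 | W B1 → L1 hit [D]
  9 | W B6 → L2 miss wb→B2 [D]
  10 | W B5 → L1 miss wb→B1 [D]
  11 | W B0 → L0 hit [D]
  12 | W B4 → L0 miss wb→B0 [D]
  13 | R B0 → L0 miss wb→B4 [-]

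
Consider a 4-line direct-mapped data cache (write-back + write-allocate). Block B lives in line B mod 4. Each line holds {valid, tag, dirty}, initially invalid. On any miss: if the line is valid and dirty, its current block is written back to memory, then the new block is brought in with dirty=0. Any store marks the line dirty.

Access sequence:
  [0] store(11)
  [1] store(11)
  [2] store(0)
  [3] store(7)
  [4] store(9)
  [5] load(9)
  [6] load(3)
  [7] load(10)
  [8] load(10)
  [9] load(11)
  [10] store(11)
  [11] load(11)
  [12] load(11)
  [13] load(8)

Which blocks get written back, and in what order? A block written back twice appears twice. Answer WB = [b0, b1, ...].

WB = [11, 7, 0]

  0 | W B11 → L3 miss [D]
  1 | W B11 → L3 hit [D]
  2 | W B0 → L0 miss [D]
  3 | W B7 → L3 miss wb→B11 [D]
  4 | W B9 → L1 miss [D]
  5 | R B9 → L1 hit [D]
  6 | R B3 → L3 miss wb→B7 [-]
  7 | R B10 → L2 miss [-]
  8 | R B10 → L2 hit [-]
  9 | R B11 → L3 miss [-]
  10 | W B11 → L3 hit [D]
  11 | R B11 → L3 hit [D]
  12 | R B11 → L3 hit [D]
  13 | R B8 → L0 miss wb→B0 [-]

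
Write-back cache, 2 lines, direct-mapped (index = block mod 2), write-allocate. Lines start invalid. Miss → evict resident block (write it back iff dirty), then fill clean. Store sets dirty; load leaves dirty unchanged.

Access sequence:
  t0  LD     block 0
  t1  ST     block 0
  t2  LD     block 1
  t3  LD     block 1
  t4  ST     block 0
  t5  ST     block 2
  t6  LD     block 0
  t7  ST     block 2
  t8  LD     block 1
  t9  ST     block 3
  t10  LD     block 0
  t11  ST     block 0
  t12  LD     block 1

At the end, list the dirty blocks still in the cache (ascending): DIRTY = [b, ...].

DIRTY = [0]

  0 | R B0 → L0 miss [-]
  1 | W B0 → L0 hit [D]
  2 | R B1 → L1 miss [-]
  3 | R B1 → L1 hit [-]
  4 | W B0 → L0 hit [D]
  5 | W B2 → L0 miss wb→B0 [D]
  6 | R B0 → L0 miss wb→B2 [-]
  7 | W B2 → L0 miss [D]
  8 | R B1 → L1 hit [-]
  9 | W B3 → L1 miss [D]
  10 | R B0 → L0 miss wb→B2 [-]
  11 | W B0 → L0 hit [D]
  12 | R B1 → L1 miss wb→B3 [-]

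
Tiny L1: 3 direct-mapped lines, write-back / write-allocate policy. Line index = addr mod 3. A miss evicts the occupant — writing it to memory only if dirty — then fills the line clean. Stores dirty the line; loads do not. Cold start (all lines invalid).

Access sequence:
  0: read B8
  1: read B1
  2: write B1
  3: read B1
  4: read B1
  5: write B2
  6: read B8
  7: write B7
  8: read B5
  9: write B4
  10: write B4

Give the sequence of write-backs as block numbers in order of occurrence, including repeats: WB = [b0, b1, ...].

0: R B8 -> L2 miss  d=-]
1: R B1 -> L1 miss  d=-]
2: W B1 -> L1 hit  d=D]
3: R B1 -> L1 hit  d=D]
4: R B1 -> L1 hit  d=D]
5: W B2 -> L2 miss  d=D]
6: R B8 -> L2 miss wb->B2  d=-]
7: W B7 -> L1 miss wb->B1  d=D]
8: R B5 -> L2 miss  d=-]
9: W B4 -> L1 miss wb->B7  d=D]
10: W B4 -> L1 hit  d=D]

WB = [2, 1, 7]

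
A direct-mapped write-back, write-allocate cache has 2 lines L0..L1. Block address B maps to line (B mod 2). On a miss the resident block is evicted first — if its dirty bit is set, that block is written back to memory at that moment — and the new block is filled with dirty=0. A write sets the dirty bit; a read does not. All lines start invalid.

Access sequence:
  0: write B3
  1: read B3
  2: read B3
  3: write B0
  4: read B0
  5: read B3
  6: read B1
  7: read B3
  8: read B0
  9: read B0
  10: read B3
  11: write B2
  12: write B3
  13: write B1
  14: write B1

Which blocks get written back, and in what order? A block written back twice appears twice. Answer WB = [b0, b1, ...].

WB = [3, 0, 3]

0: W B3 -> L1 miss  d=D]
1: R B3 -> L1 hit  d=D]
2: R B3 -> L1 hit  d=D]
3: W B0 -> L0 miss  d=D]
4: R B0 -> L0 hit  d=D]
5: R B3 -> L1 hit  d=D]
6: R B1 -> L1 miss wb->B3  d=-]
7: R B3 -> L1 miss  d=-]
8: R B0 -> L0 hit  d=D]
9: R B0 -> L0 hit  d=D]
10: R B3 -> L1 hit  d=-]
11: W B2 -> L0 miss wb->B0  d=D]
12: W B3 -> L1 hit  d=D]
13: W B1 -> L1 miss wb->B3  d=D]
14: W B1 -> L1 hit  d=D]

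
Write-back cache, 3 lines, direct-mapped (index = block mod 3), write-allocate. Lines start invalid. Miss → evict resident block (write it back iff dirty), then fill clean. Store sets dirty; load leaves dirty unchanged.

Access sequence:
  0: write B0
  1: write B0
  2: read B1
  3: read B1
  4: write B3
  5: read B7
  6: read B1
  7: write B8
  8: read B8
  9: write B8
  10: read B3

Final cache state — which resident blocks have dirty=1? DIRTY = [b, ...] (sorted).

DIRTY = [3, 8]

0: W B0 -> L0 miss  d=D]
1: W B0 -> L0 hit  d=D]
2: R B1 -> L1 miss  d=-]
3: R B1 -> L1 hit  d=-]
4: W B3 -> L0 miss wb->B0  d=D]
5: R B7 -> L1 miss  d=-]
6: R B1 -> L1 miss  d=-]
7: W B8 -> L2 miss  d=D]
8: R B8 -> L2 hit  d=D]
9: W B8 -> L2 hit  d=D]
10: R B3 -> L0 hit  d=D]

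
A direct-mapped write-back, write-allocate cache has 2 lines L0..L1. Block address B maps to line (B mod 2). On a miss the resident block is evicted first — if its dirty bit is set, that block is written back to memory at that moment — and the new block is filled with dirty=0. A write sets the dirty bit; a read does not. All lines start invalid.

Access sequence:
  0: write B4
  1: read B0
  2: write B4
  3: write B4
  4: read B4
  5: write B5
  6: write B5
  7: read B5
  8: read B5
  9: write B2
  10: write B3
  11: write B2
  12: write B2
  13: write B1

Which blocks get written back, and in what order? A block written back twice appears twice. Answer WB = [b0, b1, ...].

WB = [4, 4, 5, 3]

0: W B4 → L0 miss [D]
1: R B0 → L0 miss wb→B4 [-]
2: W B4 → L0 miss [D]
3: W B4 → L0 hit [D]
4: R B4 → L0 hit [D]
5: W B5 → L1 miss [D]
6: W B5 → L1 hit [D]
7: R B5 → L1 hit [D]
8: R B5 → L1 hit [D]
9: W B2 → L0 miss wb→B4 [D]
10: W B3 → L1 miss wb→B5 [D]
11: W B2 → L0 hit [D]
12: W B2 → L0 hit [D]
13: W B1 → L1 miss wb→B3 [D]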